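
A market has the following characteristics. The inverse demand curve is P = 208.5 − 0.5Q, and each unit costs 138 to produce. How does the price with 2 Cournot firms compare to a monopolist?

Cournot: P = 161.5; Monopoly: P = 173.25

In a 2-firm Cournot equilibrium, symmetry and the first-order condition give q = (208.5 − 138)/(1.5) = 47. So Q = 94 and P = 161.5.
Monopoly sets MR = MC: 208.5 − Q = 138 ⇒ Q = 70.5, P = 208.5 − 0.5·70.5 = 173.25.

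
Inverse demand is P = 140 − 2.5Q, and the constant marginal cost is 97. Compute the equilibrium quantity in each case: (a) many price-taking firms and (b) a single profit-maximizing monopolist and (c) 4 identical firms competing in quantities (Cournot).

Competition: Q = 17.2; Monopoly: Q = 8.6; Cournot: Q = 13.76

Perfect competition: P = MC = 97, so 140 − 2.5Q = 97 and Q = 17.2.
A monopolist chooses Q where MR = MC. MR = 140 − 5Q; setting this equal to 97 gives Q = 8.6 and P = 118.5.
Cournot with 4 identical firms: the symmetric best-response condition is 140 − 12.5q = 97. Each firm produces q = 3.44, total output Q = 13.76, price P = 105.6.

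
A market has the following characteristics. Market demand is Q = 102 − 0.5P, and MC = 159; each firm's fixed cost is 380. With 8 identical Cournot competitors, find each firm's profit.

Inverting demand: P = 204 − 2Q.
Cournot with 8 identical firms: the symmetric best-response condition is 204 − 18q = 159. Each firm produces q = 2.5, total output Q = 20, price P = 164.
Each firm's profit = (164 − 159)·2.5 − 380 = −367.5.

π_i = −367.5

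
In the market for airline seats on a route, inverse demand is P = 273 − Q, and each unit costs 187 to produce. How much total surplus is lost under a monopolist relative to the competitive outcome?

DWL = 924.5

Competitive firms price at marginal cost: P = 187, giving Q = 86.
Monopoly sets MR = MC: 273 − 2Q = 187 ⇒ Q = 43, P = 273 − 43 = 230.
DWL is the triangle between Q = 43 and Q = 86: ½·(86 − 43)·(230 − 187) = 924.5.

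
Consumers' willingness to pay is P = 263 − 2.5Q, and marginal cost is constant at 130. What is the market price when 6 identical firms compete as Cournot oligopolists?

In a 6-firm Cournot equilibrium, symmetry and the first-order condition give q = (263 − 130)/(17.5) = 7.6. So Q = 45.6 and P = 149.

P = 149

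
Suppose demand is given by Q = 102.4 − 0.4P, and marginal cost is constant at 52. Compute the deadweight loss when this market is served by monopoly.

Inverting demand: P = 256 − 2.5Q.
Perfect competition: P = MC = 52, so 256 − 2.5Q = 52 and Q = 81.6.
The monopolist equates marginal revenue to marginal cost: 256 − 5Q = 52, so Q = 40.8. From demand, P = 154.
DWL is the triangle between Q = 40.8 and Q = 81.6: ½·(81.6 − 40.8)·(154 − 52) = 2080.8.

DWL = 2080.8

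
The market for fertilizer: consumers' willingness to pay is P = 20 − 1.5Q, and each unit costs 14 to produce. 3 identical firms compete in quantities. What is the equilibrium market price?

P = 15.5

In a 3-firm Cournot equilibrium, symmetry and the first-order condition give q = (20 − 14)/(6) = 1. So Q = 3 and P = 15.5.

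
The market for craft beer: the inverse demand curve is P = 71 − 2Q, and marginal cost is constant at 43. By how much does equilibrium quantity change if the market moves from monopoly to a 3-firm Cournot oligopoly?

Monopoly sets MR = MC: 71 − 4Q = 43 ⇒ Q = 7, P = 71 − 2·7 = 57.
Cournot with 3 identical firms: the symmetric best-response condition is 71 − 8q = 43. Each firm produces q = 3.5, total output Q = 10.5, price P = 50.
Change in equilibrium quantity: 10.5 − 7 = 3.5.

Q rises by 3.5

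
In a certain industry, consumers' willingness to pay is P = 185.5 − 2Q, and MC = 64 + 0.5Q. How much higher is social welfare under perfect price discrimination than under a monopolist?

Monopoly sets MR = MC: 185.5 − 4Q = 64 + 0.5Q ⇒ Q = 27, P = 185.5 − 2·27 = 131.5.
CS = ½·(185.5 − 131.5)·27 = 729; PS = (131.5·27 − 64·27 − ½·0.5·27²) = 1640.25; TS = 2369.25.
A perfectly discriminating monopolist sells every unit with P(Q) ≥ MC(Q), so output equals the competitive quantity Q = 48.6. Each buyer pays their reservation price, so CS = 0 and the firm captures all surplus.
TS = 2952.45 (equal to competitive TS).
Change in social welfare: 2952.45 − 2369.25 = 583.2.

Social welfare rises by 583.2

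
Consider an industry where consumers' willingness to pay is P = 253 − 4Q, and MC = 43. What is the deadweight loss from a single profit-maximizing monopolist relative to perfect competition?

Under competition P = MC = 43, so Q = (253 − 43)/4 = 52.5.
Monopoly sets MR = MC: 253 − 8Q = 43 ⇒ Q = 26.25, P = 253 − 4·26.25 = 148.
DWL is the triangle between Q = 26.25 and Q = 52.5: ½·(52.5 − 26.25)·(148 − 43) = 1378.125.

DWL = 1378.125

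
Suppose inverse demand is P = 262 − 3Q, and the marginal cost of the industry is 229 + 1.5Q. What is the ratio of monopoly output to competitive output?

Q_m/Q_c = 0.6

Monopoly sets MR = MC: 262 − 6Q = 229 + 1.5Q ⇒ Q = 4.4, P = 262 − 3·4.4 = 248.8.
Competitive equilibrium sets price equal to marginal cost: 262 − 3Q = 229 + 1.5Q, so Q = 22/3 and P = 240.
Ratio Q_m/Q_c = 4.4/(22/3) = 0.6.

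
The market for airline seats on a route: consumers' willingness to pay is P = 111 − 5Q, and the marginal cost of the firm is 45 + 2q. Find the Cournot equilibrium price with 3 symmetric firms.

With 3 symmetric Cournot firms, each firm's FOC gives 111 − 20q = 45 + 2q, so q = 3, Q = 3·3 = 9, and P = 66.

P = 66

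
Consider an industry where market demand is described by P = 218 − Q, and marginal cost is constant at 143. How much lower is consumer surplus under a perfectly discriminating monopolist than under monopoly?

CS falls by 703.125

A monopolist chooses Q where MR = MC. MR = 218 − 2Q; setting this equal to 143 gives Q = 37.5 and P = 180.5.
CS = ½·(218 − 180.5)·37.5 = 703.125.
With perfect price discrimination, output is the efficient level Q = 75 (where demand meets MC), but every buyer pays their willingness to pay: CS = 0 and PS = total surplus.
CS = 0.
Change in consumer surplus: 0 − 703.125 = −703.125.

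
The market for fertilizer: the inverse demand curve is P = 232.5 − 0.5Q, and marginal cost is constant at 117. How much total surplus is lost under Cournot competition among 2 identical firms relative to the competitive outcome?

DWL = 1482.25

Perfect competition: P = MC = 117, so 232.5 − 0.5Q = 117 and Q = 231.
In a 2-firm Cournot equilibrium, symmetry and the first-order condition give q = (232.5 − 117)/(1.5) = 77. So Q = 154 and P = 155.5.
DWL is the triangle between Q = 154 and Q = 231: ½·(231 − 154)·(155.5 − 117) = 1482.25.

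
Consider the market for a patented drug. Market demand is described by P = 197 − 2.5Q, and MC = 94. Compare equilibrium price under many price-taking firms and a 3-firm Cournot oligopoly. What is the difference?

P rises by 25.75

Perfect competition: P = MC = 94, so 197 − 2.5Q = 94 and Q = 41.2.
In a 3-firm Cournot equilibrium, symmetry and the first-order condition give q = (197 − 94)/(10) = 10.3. So Q = 30.9 and P = 119.75.
Change in equilibrium price: 119.75 − 94 = 25.75.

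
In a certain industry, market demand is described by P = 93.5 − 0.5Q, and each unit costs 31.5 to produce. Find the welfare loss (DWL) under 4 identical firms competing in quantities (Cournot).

DWL = 153.76

Competitive firms price at marginal cost: P = 31.5, giving Q = 124.
In a 4-firm Cournot equilibrium, symmetry and the first-order condition give q = (93.5 − 31.5)/(2.5) = 24.8. So Q = 99.2 and P = 43.9.
DWL is the triangle between Q = 99.2 and Q = 124: ½·(124 − 99.2)·(43.9 − 31.5) = 153.76.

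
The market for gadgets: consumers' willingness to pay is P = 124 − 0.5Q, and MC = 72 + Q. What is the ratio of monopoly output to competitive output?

Q_m/Q_c = 0.75

A monopolist chooses Q where MR = MC. MR = 124 − Q; setting this equal to 72 + Q gives Q = 26 and P = 111.
Under competition P = MC: 124 − 0.5Q = 72 + Q ⇒ Q = 104/3, P = 320/3.
Ratio Q_m/Q_c = 26/(104/3) = 0.75.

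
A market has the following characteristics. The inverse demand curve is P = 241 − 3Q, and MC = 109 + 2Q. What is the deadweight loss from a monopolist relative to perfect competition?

Competitive equilibrium sets price equal to marginal cost: 241 − 3Q = 109 + 2Q, so Q = 26.4 and P = 161.8.
A monopolist chooses Q where MR = MC. MR = 241 − 6Q; setting this equal to 109 + 2Q gives Q = 16.5 and P = 191.5.
CS = ½·(241 − 161.8)·26.4 = 1045.44; PS = (161.8·26.4 − 109·26.4 − ½·2·26.4²) = 696.96; TS = 1742.4.
CS = ½·(241 − 191.5)·16.5 = 408.375; PS = (191.5·16.5 − 109·16.5 − ½·2·16.5²) = 1089; TS = 1497.375.
DWL = 1742.4 − 1497.375 = 245.025.

DWL = 245.025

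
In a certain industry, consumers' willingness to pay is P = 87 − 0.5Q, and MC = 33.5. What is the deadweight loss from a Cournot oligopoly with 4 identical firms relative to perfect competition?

DWL = 114.49

Competitive firms price at marginal cost: P = 33.5, giving Q = 107.
With 4 symmetric Cournot firms, each firm's FOC gives 87 − 2.5q = 33.5, so q = 21.4, Q = 4·21.4 = 85.6, and P = 44.2.
DWL is the triangle between Q = 85.6 and Q = 107: ½·(107 − 85.6)·(44.2 − 33.5) = 114.49.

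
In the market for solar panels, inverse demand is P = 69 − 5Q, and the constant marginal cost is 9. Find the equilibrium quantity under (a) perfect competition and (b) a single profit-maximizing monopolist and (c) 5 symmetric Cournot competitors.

Competition: Q = 12; Monopoly: Q = 6; Cournot: Q = 10

Perfect competition: P = MC = 9, so 69 − 5Q = 9 and Q = 12.
The monopolist equates marginal revenue to marginal cost: 69 − 10Q = 9, so Q = 6. From demand, P = 39.
In a 5-firm Cournot equilibrium, symmetry and the first-order condition give q = (69 − 9)/(30) = 2. So Q = 10 and P = 19.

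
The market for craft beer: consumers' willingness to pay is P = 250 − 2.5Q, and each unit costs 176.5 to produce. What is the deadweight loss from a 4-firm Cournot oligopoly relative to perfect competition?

DWL = 43.218

Competitive firms price at marginal cost: P = 176.5, giving Q = 29.4.
Cournot with 4 identical firms: the symmetric best-response condition is 250 − 12.5q = 176.5. Each firm produces q = 5.88, total output Q = 23.52, price P = 191.2.
DWL is the triangle between Q = 23.52 and Q = 29.4: ½·(29.4 − 23.52)·(191.2 − 176.5) = 43.218.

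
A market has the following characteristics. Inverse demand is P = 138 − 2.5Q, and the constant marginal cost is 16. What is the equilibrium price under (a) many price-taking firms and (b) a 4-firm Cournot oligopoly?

Competitive firms price at marginal cost: P = 16, giving Q = 48.8.
In a 4-firm Cournot equilibrium, symmetry and the first-order condition give q = (138 − 16)/(12.5) = 9.76. So Q = 39.04 and P = 40.4.

Competition: P = 16; Cournot: P = 40.4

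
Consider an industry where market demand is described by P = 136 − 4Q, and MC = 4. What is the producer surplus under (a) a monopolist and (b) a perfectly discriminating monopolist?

Monopoly: PS = 1089; Perfect PD: PS = 2178

Monopoly sets MR = MC: 136 − 8Q = 4 ⇒ Q = 16.5, P = 136 − 4·16.5 = 70.
PS = (70 − 4)·16.5 = 1089.
With perfect price discrimination, output is the efficient level Q = 33 (where demand meets MC), but every buyer pays their willingness to pay: CS = 0 and PS = total surplus.
PS = ½·(136 − 4)·33 = 2178.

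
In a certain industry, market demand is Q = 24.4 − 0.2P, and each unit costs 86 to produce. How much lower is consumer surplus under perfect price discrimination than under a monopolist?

Inverting demand: P = 122 − 5Q.
The monopolist equates marginal revenue to marginal cost: 122 − 10Q = 86, so Q = 3.6. From demand, P = 104.
CS = ½·(122 − 104)·3.6 = 32.4.
With perfect price discrimination, output is the efficient level Q = 7.2 (where demand meets MC), but every buyer pays their willingness to pay: CS = 0 and PS = total surplus.
CS = 0.
Change in consumer surplus: 0 − 32.4 = −32.4.

CS falls by 32.4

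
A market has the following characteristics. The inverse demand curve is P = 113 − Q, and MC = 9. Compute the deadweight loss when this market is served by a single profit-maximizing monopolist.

DWL = 1352

Under competition P = MC = 9, so Q = (113 − 9)/1 = 104.
A monopolist chooses Q where MR = MC. MR = 113 − 2Q; setting this equal to 9 gives Q = 52 and P = 61.
DWL is the triangle between Q = 52 and Q = 104: ½·(104 − 52)·(61 − 9) = 1352.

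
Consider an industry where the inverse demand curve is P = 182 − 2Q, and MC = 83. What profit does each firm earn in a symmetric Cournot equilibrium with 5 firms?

π_i = 136.125

In a 5-firm Cournot equilibrium, symmetry and the first-order condition give q = (182 − 83)/(12) = 8.25. So Q = 41.25 and P = 99.5.
Each firm's profit = (99.5 − 83)·8.25 = 136.125.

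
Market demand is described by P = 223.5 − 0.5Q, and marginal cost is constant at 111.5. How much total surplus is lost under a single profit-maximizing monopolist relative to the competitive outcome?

Under competition P = MC = 111.5, so Q = (223.5 − 111.5)/0.5 = 224.
The monopolist equates marginal revenue to marginal cost: 223.5 − Q = 111.5, so Q = 112. From demand, P = 167.5.
DWL is the triangle between Q = 112 and Q = 224: ½·(224 − 112)·(167.5 − 111.5) = 3136.

DWL = 3136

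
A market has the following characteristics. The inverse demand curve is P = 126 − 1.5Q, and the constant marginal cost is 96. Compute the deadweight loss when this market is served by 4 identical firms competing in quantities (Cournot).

Perfect competition: P = MC = 96, so 126 − 1.5Q = 96 and Q = 20.
Cournot with 4 identical firms: the symmetric best-response condition is 126 − 7.5q = 96. Each firm produces q = 4, total output Q = 16, price P = 102.
DWL is the triangle between Q = 16 and Q = 20: ½·(20 − 16)·(102 − 96) = 12.

DWL = 12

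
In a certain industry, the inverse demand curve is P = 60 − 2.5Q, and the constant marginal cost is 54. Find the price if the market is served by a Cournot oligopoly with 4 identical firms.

With 4 symmetric Cournot firms, each firm's FOC gives 60 − 12.5q = 54, so q = 0.48, Q = 4·0.48 = 1.92, and P = 55.2.

P = 55.2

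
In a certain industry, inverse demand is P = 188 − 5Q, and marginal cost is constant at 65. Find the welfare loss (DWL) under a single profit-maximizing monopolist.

DWL = 378.225

Competitive firms price at marginal cost: P = 65, giving Q = 24.6.
A monopolist chooses Q where MR = MC. MR = 188 − 10Q; setting this equal to 65 gives Q = 12.3 and P = 126.5.
DWL is the triangle between Q = 12.3 and Q = 24.6: ½·(24.6 − 12.3)·(126.5 − 65) = 378.225.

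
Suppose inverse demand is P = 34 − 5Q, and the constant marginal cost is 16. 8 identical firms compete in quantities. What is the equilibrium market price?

In a 8-firm Cournot equilibrium, symmetry and the first-order condition give q = (34 − 16)/(45) = 0.4. So Q = 3.2 and P = 18.

P = 18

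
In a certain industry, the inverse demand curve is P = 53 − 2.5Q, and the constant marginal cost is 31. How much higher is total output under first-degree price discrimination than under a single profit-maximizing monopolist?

Q rises by 4.4

A monopolist chooses Q where MR = MC. MR = 53 − 5Q; setting this equal to 31 gives Q = 4.4 and P = 42.
A perfectly discriminating monopolist sells every unit with P(Q) ≥ MC(Q), so output equals the competitive quantity Q = 8.8. Each buyer pays their reservation price, so CS = 0 and the firm captures all surplus.
Change in total output: 8.8 − 4.4 = 4.4.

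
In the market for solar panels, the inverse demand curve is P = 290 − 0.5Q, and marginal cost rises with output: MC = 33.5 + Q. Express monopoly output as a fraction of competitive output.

Q_m/Q_c = 0.75

Monopoly sets MR = MC: 290 − Q = 33.5 + Q ⇒ Q = 128.25, P = 290 − 0.5·128.25 = 225.875.
Under competition P = MC: 290 − 0.5Q = 33.5 + Q ⇒ Q = 171, P = 204.5.
Ratio Q_m/Q_c = 128.25/171 = 0.75.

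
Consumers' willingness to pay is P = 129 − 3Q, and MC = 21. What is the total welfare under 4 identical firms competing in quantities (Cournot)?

TS = 1866.24

With 4 symmetric Cournot firms, each firm's FOC gives 129 − 15q = 21, so q = 7.2, Q = 4·7.2 = 28.8, and P = 42.6.
CS = ½·(129 − 42.6)·28.8 = 1244.16; PS = (42.6 − 21)·28.8 = 622.08; TS = 1866.24.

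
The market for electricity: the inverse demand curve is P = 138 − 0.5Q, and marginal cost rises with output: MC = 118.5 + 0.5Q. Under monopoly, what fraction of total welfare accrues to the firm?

Monopoly sets MR = MC: 138 − Q = 118.5 + 0.5Q ⇒ Q = 13, P = 138 − 0.5·13 = 131.5.
CS = ½·(138 − 131.5)·13 = 42.25.
PS = P·Q − VC(Q) = 131.5·13 − (118.5·13 + ½·0.5·13²) = 126.75.
Share captured = PS/TS = 126.75/169 = 0.75.

PS/TS = 0.75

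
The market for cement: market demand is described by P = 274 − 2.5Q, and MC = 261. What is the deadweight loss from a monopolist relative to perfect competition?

Competitive firms price at marginal cost: P = 261, giving Q = 5.2.
A monopolist chooses Q where MR = MC. MR = 274 − 5Q; setting this equal to 261 gives Q = 2.6 and P = 267.5.
DWL is the triangle between Q = 2.6 and Q = 5.2: ½·(5.2 − 2.6)·(267.5 − 261) = 8.45.

DWL = 8.45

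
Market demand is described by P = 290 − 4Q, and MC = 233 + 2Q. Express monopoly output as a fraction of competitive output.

Q_m/Q_c = 0.6

Monopoly sets MR = MC: 290 − 8Q = 233 + 2Q ⇒ Q = 5.7, P = 290 − 4·5.7 = 267.2.
Competitive equilibrium sets price equal to marginal cost: 290 − 4Q = 233 + 2Q, so Q = 9.5 and P = 252.
Ratio Q_m/Q_c = 5.7/9.5 = 0.6.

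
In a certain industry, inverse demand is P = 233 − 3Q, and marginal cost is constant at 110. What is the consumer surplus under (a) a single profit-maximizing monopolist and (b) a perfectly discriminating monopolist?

A monopolist chooses Q where MR = MC. MR = 233 − 6Q; setting this equal to 110 gives Q = 20.5 and P = 171.5.
CS = ½·(233 − 171.5)·20.5 = 630.375.
Under first-degree price discrimination the firm charges each unit its demand price and produces up to where P = MC, i.e. Q = 41. Consumer surplus is zero; producer surplus equals total surplus.
CS = 0.

Monopoly: CS = 630.375; Perfect PD: CS = 0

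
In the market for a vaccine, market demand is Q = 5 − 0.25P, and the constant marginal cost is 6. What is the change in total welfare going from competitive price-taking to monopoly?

Inverting demand: P = 20 − 4Q.
Under competition P = MC = 6, so Q = (20 − 6)/4 = 3.5.
CS = ½·(20 − 6)·3.5 = 24.5; PS = (6 − 6)·3.5 = 0; TS = 24.5.
The monopolist equates marginal revenue to marginal cost: 20 − 8Q = 6, so Q = 1.75. From demand, P = 13.
CS = ½·(20 − 13)·1.75 = 6.125; PS = (13 − 6)·1.75 = 12.25; TS = 18.375.
Change in total welfare: 18.375 − 24.5 = −6.125.

Total welfare falls by 6.125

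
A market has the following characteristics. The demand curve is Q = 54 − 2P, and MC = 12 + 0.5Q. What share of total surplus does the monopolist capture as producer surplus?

Inverting demand: P = 27 − 0.5Q.
A monopolist chooses Q where MR = MC. MR = 27 − Q; setting this equal to 12 + 0.5Q gives Q = 10 and P = 22.
CS = ½·(27 − 22)·10 = 25.
PS = P·Q − VC(Q) = 22·10 − (12·10 + ½·0.5·10²) = 75.
Share captured = PS/TS = 75/100 = 0.75.

PS/TS = 0.75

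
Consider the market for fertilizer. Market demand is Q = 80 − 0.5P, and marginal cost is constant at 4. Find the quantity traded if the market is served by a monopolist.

Q = 39

Inverting demand: P = 160 − 2Q.
The monopolist equates marginal revenue to marginal cost: 160 − 4Q = 4, so Q = 39. From demand, P = 82.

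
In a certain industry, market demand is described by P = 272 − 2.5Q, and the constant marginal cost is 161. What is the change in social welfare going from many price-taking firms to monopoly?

TS falls by 616.05

Competitive firms price at marginal cost: P = 161, giving Q = 44.4.
CS = ½·(272 − 161)·44.4 = 2464.2; PS = (161 − 161)·44.4 = 0; TS = 2464.2.
A monopolist chooses Q where MR = MC. MR = 272 − 5Q; setting this equal to 161 gives Q = 22.2 and P = 216.5.
CS = ½·(272 − 216.5)·22.2 = 616.05; PS = (216.5 − 161)·22.2 = 1232.1; TS = 1848.15.
Change in social welfare: 1848.15 − 2464.2 = −616.05.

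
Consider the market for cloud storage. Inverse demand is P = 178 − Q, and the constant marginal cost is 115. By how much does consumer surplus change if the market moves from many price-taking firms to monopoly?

Under competition P = MC = 115, so Q = (178 − 115)/1 = 63.
CS = ½·(178 − 115)·63 = 1984.5.
A monopolist chooses Q where MR = MC. MR = 178 − 2Q; setting this equal to 115 gives Q = 31.5 and P = 146.5.
CS = ½·(178 − 146.5)·31.5 = 496.125.
Change in consumer surplus: 496.125 − 1984.5 = −1488.375.

CS falls by 1488.375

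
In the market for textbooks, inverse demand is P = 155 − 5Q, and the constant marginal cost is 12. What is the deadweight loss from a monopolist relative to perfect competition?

Perfect competition: P = MC = 12, so 155 − 5Q = 12 and Q = 28.6.
Monopoly sets MR = MC: 155 − 10Q = 12 ⇒ Q = 14.3, P = 155 − 5·14.3 = 83.5.
DWL is the triangle between Q = 14.3 and Q = 28.6: ½·(28.6 − 14.3)·(83.5 − 12) = 511.225.

DWL = 511.225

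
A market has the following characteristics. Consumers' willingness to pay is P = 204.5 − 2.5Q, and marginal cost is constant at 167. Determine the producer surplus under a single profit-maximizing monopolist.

PS = 140.625

A monopolist chooses Q where MR = MC. MR = 204.5 − 5Q; setting this equal to 167 gives Q = 7.5 and P = 185.75.
PS = (185.75 − 167)·7.5 = 140.625.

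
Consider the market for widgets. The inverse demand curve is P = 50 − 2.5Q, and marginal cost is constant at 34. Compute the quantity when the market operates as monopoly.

Q = 3.2

Monopoly sets MR = MC: 50 − 5Q = 34 ⇒ Q = 3.2, P = 50 − 2.5·3.2 = 42.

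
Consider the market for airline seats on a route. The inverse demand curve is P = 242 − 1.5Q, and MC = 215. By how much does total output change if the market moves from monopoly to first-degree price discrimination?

The monopolist equates marginal revenue to marginal cost: 242 − 3Q = 215, so Q = 9. From demand, P = 228.5.
A perfectly discriminating monopolist sells every unit with P(Q) ≥ MC(Q), so output equals the competitive quantity Q = 18. Each buyer pays their reservation price, so CS = 0 and the firm captures all surplus.
Change in total output: 18 − 9 = 9.

Q rises by 9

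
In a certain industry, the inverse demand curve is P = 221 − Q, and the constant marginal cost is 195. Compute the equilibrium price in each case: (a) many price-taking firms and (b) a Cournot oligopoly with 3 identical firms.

Perfect competition: P = MC = 195, so 221 − Q = 195 and Q = 26.
In a 3-firm Cournot equilibrium, symmetry and the first-order condition give q = (221 − 195)/(4) = 6.5. So Q = 19.5 and P = 201.5.

Competition: P = 195; Cournot: P = 201.5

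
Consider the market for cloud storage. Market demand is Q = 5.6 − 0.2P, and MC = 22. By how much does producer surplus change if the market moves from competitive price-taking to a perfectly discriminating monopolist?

Producer surplus rises by 3.6

Inverting demand: P = 28 − 5Q.
Competitive firms price at marginal cost: P = 22, giving Q = 1.2.
PS = (22 − 22)·1.2 = 0.
With perfect price discrimination, output is the efficient level Q = 1.2 (where demand meets MC), but every buyer pays their willingness to pay: CS = 0 and PS = total surplus.
PS = ½·(28 − 22)·1.2 = 3.6.
Change in producer surplus: 3.6 − 0 = 3.6.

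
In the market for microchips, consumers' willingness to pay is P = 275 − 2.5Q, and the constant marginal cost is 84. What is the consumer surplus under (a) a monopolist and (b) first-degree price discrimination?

Monopoly: CS = 1824.05; Perfect PD: CS = 0

A monopolist chooses Q where MR = MC. MR = 275 − 5Q; setting this equal to 84 gives Q = 38.2 and P = 179.5.
CS = ½·(275 − 179.5)·38.2 = 1824.05.
With perfect price discrimination, output is the efficient level Q = 76.4 (where demand meets MC), but every buyer pays their willingness to pay: CS = 0 and PS = total surplus.
CS = 0.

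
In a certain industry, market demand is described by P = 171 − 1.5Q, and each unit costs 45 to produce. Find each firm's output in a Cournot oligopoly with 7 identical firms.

With 7 symmetric Cournot firms, each firm's FOC gives 171 − 12q = 45, so q = 10.5, Q = 7·10.5 = 73.5, and P = 60.75.

q_i = 10.5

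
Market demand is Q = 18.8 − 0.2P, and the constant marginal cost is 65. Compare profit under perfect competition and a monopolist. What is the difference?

Profit rises by 42.05

Inverting demand: P = 94 − 5Q.
Under competition P = MC = 65, so Q = (94 − 65)/5 = 5.8.
Profit = (65 − 65)·5.8 = 0.
A monopolist chooses Q where MR = MC. MR = 94 − 10Q; setting this equal to 65 gives Q = 2.9 and P = 79.5.
Profit = (79.5 − 65)·2.9 = 42.05.
Change in profit: 42.05 − 0 = 42.05.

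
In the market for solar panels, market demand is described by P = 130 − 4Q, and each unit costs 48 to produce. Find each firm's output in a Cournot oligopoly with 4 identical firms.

q_i = 4.1

In a 4-firm Cournot equilibrium, symmetry and the first-order condition give q = (130 − 48)/(20) = 4.1. So Q = 16.4 and P = 64.4.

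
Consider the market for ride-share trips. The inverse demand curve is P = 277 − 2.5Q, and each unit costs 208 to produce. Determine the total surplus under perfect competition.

Competitive firms price at marginal cost: P = 208, giving Q = 27.6.
CS = ½·(277 − 208)·27.6 = 952.2; PS = (208 − 208)·27.6 = 0; TS = 952.2.

TS = 952.2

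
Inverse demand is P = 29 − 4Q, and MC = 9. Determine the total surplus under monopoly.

A monopolist chooses Q where MR = MC. MR = 29 − 8Q; setting this equal to 9 gives Q = 2.5 and P = 19.
CS = ½·(29 − 19)·2.5 = 12.5; PS = (19 − 9)·2.5 = 25; TS = 37.5.

TS = 37.5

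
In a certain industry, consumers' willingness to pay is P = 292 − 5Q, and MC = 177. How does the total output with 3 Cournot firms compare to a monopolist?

Cournot: Q = 17.25; Monopoly: Q = 11.5

With 3 symmetric Cournot firms, each firm's FOC gives 292 − 20q = 177, so q = 5.75, Q = 3·5.75 = 17.25, and P = 205.75.
Monopoly sets MR = MC: 292 − 10Q = 177 ⇒ Q = 11.5, P = 292 − 5·11.5 = 234.5.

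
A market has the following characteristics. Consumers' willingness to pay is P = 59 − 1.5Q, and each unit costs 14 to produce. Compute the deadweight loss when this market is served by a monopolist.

DWL = 168.75

Perfect competition: P = MC = 14, so 59 − 1.5Q = 14 and Q = 30.
A monopolist chooses Q where MR = MC. MR = 59 − 3Q; setting this equal to 14 gives Q = 15 and P = 36.5.
DWL is the triangle between Q = 15 and Q = 30: ½·(30 − 15)·(36.5 − 14) = 168.75.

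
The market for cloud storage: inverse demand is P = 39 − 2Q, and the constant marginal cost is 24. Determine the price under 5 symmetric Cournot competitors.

Cournot with 5 identical firms: the symmetric best-response condition is 39 − 12q = 24. Each firm produces q = 1.25, total output Q = 6.25, price P = 26.5.

P = 26.5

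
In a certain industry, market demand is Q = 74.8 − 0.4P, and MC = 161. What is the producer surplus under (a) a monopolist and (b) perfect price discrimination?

Monopoly: PS = 67.6; Perfect PD: PS = 135.2

Inverting demand: P = 187 − 2.5Q.
Monopoly sets MR = MC: 187 − 5Q = 161 ⇒ Q = 5.2, P = 187 − 2.5·5.2 = 174.
PS = (174 − 161)·5.2 = 67.6.
A perfectly discriminating monopolist sells every unit with P(Q) ≥ MC(Q), so output equals the competitive quantity Q = 10.4. Each buyer pays their reservation price, so CS = 0 and the firm captures all surplus.
PS = ½·(187 − 161)·10.4 = 135.2.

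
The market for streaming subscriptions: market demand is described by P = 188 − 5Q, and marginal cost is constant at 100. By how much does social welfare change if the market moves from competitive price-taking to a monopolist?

TS falls by 193.6

Perfect competition: P = MC = 100, so 188 − 5Q = 100 and Q = 17.6.
CS = ½·(188 − 100)·17.6 = 774.4; PS = (100 − 100)·17.6 = 0; TS = 774.4.
Monopoly sets MR = MC: 188 − 10Q = 100 ⇒ Q = 8.8, P = 188 − 5·8.8 = 144.
CS = ½·(188 − 144)·8.8 = 193.6; PS = (144 − 100)·8.8 = 387.2; TS = 580.8.
Change in social welfare: 580.8 − 774.4 = −193.6.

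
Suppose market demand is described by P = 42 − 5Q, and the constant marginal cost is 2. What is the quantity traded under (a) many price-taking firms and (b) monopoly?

Competition: Q = 8; Monopoly: Q = 4

Competitive firms price at marginal cost: P = 2, giving Q = 8.
Monopoly sets MR = MC: 42 − 10Q = 2 ⇒ Q = 4, P = 42 − 5·4 = 22.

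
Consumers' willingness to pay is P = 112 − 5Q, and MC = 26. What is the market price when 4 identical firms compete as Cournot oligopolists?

P = 43.2

In a 4-firm Cournot equilibrium, symmetry and the first-order condition give q = (112 − 26)/(25) = 3.44. So Q = 13.76 and P = 43.2.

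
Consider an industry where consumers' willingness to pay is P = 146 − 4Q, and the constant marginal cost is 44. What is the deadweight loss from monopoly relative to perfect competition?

Competitive firms price at marginal cost: P = 44, giving Q = 25.5.
The monopolist equates marginal revenue to marginal cost: 146 − 8Q = 44, so Q = 12.75. From demand, P = 95.
DWL is the triangle between Q = 12.75 and Q = 25.5: ½·(25.5 − 12.75)·(95 − 44) = 325.125.

DWL = 325.125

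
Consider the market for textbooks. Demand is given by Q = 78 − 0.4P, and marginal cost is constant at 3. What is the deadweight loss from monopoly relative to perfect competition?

Inverting demand: P = 195 − 2.5Q.
Competitive firms price at marginal cost: P = 3, giving Q = 76.8.
The monopolist equates marginal revenue to marginal cost: 195 − 5Q = 3, so Q = 38.4. From demand, P = 99.
DWL is the triangle between Q = 38.4 and Q = 76.8: ½·(76.8 − 38.4)·(99 − 3) = 1843.2.

DWL = 1843.2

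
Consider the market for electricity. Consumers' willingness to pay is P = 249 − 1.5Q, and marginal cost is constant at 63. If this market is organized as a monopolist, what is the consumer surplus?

CS = 2883

Monopoly sets MR = MC: 249 − 3Q = 63 ⇒ Q = 62, P = 249 − 1.5·62 = 156.
CS = ½·(249 − 156)·62 = 2883.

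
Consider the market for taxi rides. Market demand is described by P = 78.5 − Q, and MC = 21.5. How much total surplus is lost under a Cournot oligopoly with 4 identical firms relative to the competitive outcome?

DWL = 64.98

Perfect competition: P = MC = 21.5, so 78.5 − Q = 21.5 and Q = 57.
Cournot with 4 identical firms: the symmetric best-response condition is 78.5 − 5q = 21.5. Each firm produces q = 11.4, total output Q = 45.6, price P = 32.9.
DWL is the triangle between Q = 45.6 and Q = 57: ½·(57 − 45.6)·(32.9 − 21.5) = 64.98.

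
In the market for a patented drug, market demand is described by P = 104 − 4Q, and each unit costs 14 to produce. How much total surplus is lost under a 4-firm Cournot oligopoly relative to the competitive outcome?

Under competition P = MC = 14, so Q = (104 − 14)/4 = 22.5.
With 4 symmetric Cournot firms, each firm's FOC gives 104 − 20q = 14, so q = 4.5, Q = 4·4.5 = 18, and P = 32.
DWL is the triangle between Q = 18 and Q = 22.5: ½·(22.5 − 18)·(32 − 14) = 40.5.

DWL = 40.5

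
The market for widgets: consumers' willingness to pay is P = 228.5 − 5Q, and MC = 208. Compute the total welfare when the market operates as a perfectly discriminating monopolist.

TS = 42.025

With perfect price discrimination, output is the efficient level Q = 4.1 (where demand meets MC), but every buyer pays their willingness to pay: CS = 0 and PS = total surplus.
TS = 42.025 (equal to competitive TS).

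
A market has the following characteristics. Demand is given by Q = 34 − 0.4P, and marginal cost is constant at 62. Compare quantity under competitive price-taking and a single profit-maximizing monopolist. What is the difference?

Inverting demand: P = 85 − 2.5Q.
Competitive firms price at marginal cost: P = 62, giving Q = 9.2.
A monopolist chooses Q where MR = MC. MR = 85 − 5Q; setting this equal to 62 gives Q = 4.6 and P = 73.5.
Change in quantity: 4.6 − 9.2 = −4.6.

Q falls by 4.6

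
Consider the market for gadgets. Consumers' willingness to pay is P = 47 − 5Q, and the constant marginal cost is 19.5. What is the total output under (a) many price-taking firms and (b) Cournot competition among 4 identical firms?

Competitive firms price at marginal cost: P = 19.5, giving Q = 5.5.
Cournot with 4 identical firms: the symmetric best-response condition is 47 − 25q = 19.5. Each firm produces q = 1.1, total output Q = 4.4, price P = 25.

Competition: Q = 5.5; Cournot: Q = 4.4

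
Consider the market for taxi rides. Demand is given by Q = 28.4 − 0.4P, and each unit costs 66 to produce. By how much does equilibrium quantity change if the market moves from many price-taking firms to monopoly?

Inverting demand: P = 71 − 2.5Q.
Competitive firms price at marginal cost: P = 66, giving Q = 2.
The monopolist equates marginal revenue to marginal cost: 71 − 5Q = 66, so Q = 1. From demand, P = 68.5.
Change in equilibrium quantity: 1 − 2 = −1.

Equilibrium quantity falls by 1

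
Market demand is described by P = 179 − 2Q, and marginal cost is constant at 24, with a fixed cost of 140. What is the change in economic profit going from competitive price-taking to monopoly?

Economic profit rises by 3003.125

Under competition P = MC = 24, so Q = (179 − 24)/2 = 77.5.
Profit = (24 − 24)·77.5 − 140 = −140.
The monopolist equates marginal revenue to marginal cost: 179 − 4Q = 24, so Q = 38.75. From demand, P = 101.5.
Profit = (101.5 − 24)·38.75 − 140 = 2863.125.
Change in economic profit: 2863.125 − −140 = 3003.125.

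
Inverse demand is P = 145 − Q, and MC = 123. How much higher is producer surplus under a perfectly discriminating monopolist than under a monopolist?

Producer surplus rises by 121

Monopoly sets MR = MC: 145 − 2Q = 123 ⇒ Q = 11, P = 145 − 11 = 134.
PS = (134 − 123)·11 = 121.
With perfect price discrimination, output is the efficient level Q = 22 (where demand meets MC), but every buyer pays their willingness to pay: CS = 0 and PS = total surplus.
PS = ½·(145 − 123)·22 = 242.
Change in producer surplus: 242 − 121 = 121.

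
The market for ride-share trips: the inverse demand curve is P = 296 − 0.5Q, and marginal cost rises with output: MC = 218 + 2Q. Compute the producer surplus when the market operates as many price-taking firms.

PS = 973.44

Competitive equilibrium sets price equal to marginal cost: 296 − 0.5Q = 218 + 2Q, so Q = 31.2 and P = 280.4.
PS = P·Q − VC(Q) = 280.4·31.2 − (218·31.2 + ½·2·31.2²) = 973.44.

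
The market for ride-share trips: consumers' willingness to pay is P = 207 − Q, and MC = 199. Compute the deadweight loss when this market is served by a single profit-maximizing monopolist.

DWL = 8

Under competition P = MC = 199, so Q = (207 − 199)/1 = 8.
A monopolist chooses Q where MR = MC. MR = 207 − 2Q; setting this equal to 199 gives Q = 4 and P = 203.
DWL is the triangle between Q = 4 and Q = 8: ½·(8 − 4)·(203 − 199) = 8.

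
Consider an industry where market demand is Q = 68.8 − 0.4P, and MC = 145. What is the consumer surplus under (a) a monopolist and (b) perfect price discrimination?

Monopoly: CS = 36.45; Perfect PD: CS = 0

Inverting demand: P = 172 − 2.5Q.
A monopolist chooses Q where MR = MC. MR = 172 − 5Q; setting this equal to 145 gives Q = 5.4 and P = 158.5.
CS = ½·(172 − 158.5)·5.4 = 36.45.
With perfect price discrimination, output is the efficient level Q = 10.8 (where demand meets MC), but every buyer pays their willingness to pay: CS = 0 and PS = total surplus.
CS = 0.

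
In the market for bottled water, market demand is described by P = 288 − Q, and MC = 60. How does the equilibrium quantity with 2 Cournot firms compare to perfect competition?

Cournot: Q = 152; Competition: Q = 228

With 2 symmetric Cournot firms, each firm's FOC gives 288 − 3q = 60, so q = 76, Q = 2·76 = 152, and P = 136.
Competitive firms price at marginal cost: P = 60, giving Q = 228.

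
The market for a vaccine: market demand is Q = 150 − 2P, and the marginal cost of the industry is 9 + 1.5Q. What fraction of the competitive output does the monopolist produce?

Q_m/Q_c = 0.8

Inverting demand: P = 75 − 0.5Q.
Monopoly sets MR = MC: 75 − Q = 9 + 1.5Q ⇒ Q = 26.4, P = 75 − 0.5·26.4 = 61.8.
Competitive equilibrium sets price equal to marginal cost: 75 − 0.5Q = 9 + 1.5Q, so Q = 33 and P = 58.5.
Ratio Q_m/Q_c = 26.4/33 = 0.8.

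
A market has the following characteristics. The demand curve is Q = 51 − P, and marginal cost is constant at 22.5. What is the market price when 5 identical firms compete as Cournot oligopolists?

P = 27.25

Inverting demand: P = 51 − Q.
Cournot with 5 identical firms: the symmetric best-response condition is 51 − 6q = 22.5. Each firm produces q = 4.75, total output Q = 23.75, price P = 27.25.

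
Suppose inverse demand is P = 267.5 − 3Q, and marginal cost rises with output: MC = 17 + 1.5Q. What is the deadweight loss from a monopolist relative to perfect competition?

Under competition P = MC: 267.5 − 3Q = 17 + 1.5Q ⇒ Q = 167/3, P = 100.5.
Monopoly sets MR = MC: 267.5 − 6Q = 17 + 1.5Q ⇒ Q = 33.4, P = 267.5 − 3·33.4 = 167.3.
CS = ½·(267.5 − 100.5)·167/3 = 27889/6; PS = (100.5·167/3 − 17·167/3 − ½·1.5·(167/3)²) = 27889/12; TS = 6972.25.
CS = ½·(267.5 − 167.3)·33.4 = 1673.34; PS = (167.3·33.4 − 17·33.4 − ½·1.5·33.4²) = 4183.35; TS = 5856.69.
DWL = 6972.25 − 5856.69 = 1115.56.

DWL = 1115.56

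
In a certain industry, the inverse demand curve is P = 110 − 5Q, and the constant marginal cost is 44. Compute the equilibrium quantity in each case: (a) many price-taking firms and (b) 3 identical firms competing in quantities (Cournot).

Competition: Q = 13.2; Cournot: Q = 9.9

Perfect competition: P = MC = 44, so 110 − 5Q = 44 and Q = 13.2.
In a 3-firm Cournot equilibrium, symmetry and the first-order condition give q = (110 − 44)/(20) = 3.3. So Q = 9.9 and P = 60.5.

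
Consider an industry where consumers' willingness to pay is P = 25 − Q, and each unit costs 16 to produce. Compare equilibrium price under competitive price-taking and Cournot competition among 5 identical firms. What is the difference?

P rises by 1.5

Under competition P = MC = 16, so Q = (25 − 16)/1 = 9.
Cournot with 5 identical firms: the symmetric best-response condition is 25 − 6q = 16. Each firm produces q = 1.5, total output Q = 7.5, price P = 17.5.
Change in equilibrium price: 17.5 − 16 = 1.5.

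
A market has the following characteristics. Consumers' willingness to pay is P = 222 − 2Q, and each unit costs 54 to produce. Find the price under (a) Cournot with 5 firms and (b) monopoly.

With 5 symmetric Cournot firms, each firm's FOC gives 222 − 12q = 54, so q = 14, Q = 5·14 = 70, and P = 82.
Monopoly sets MR = MC: 222 − 4Q = 54 ⇒ Q = 42, P = 222 − 2·42 = 138.

Cournot: P = 82; Monopoly: P = 138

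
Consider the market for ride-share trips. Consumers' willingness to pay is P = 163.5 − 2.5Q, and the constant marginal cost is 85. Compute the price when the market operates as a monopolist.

P = 124.25

Monopoly sets MR = MC: 163.5 − 5Q = 85 ⇒ Q = 15.7, P = 163.5 − 2.5·15.7 = 124.25.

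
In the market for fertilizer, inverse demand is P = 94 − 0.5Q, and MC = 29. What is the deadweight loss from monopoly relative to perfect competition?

Competitive firms price at marginal cost: P = 29, giving Q = 130.
A monopolist chooses Q where MR = MC. MR = 94 − Q; setting this equal to 29 gives Q = 65 and P = 61.5.
DWL is the triangle between Q = 65 and Q = 130: ½·(130 − 65)·(61.5 − 29) = 1056.25.

DWL = 1056.25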